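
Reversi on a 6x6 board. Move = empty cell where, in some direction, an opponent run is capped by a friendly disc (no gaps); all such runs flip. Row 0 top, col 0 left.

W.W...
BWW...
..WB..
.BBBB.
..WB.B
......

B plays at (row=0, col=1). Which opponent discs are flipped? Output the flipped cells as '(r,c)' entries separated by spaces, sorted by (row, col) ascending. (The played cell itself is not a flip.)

Answer: (1,2)

Derivation:
Dir NW: edge -> no flip
Dir N: edge -> no flip
Dir NE: edge -> no flip
Dir W: opp run (0,0), next=edge -> no flip
Dir E: opp run (0,2), next='.' -> no flip
Dir SW: first cell 'B' (not opp) -> no flip
Dir S: opp run (1,1), next='.' -> no flip
Dir SE: opp run (1,2) capped by B -> flip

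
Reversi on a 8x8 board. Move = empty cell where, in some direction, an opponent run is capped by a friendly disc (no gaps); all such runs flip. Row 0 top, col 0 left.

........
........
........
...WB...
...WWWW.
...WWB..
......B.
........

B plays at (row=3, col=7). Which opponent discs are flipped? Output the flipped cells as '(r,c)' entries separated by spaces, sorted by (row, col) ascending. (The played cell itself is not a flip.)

Answer: (4,6)

Derivation:
Dir NW: first cell '.' (not opp) -> no flip
Dir N: first cell '.' (not opp) -> no flip
Dir NE: edge -> no flip
Dir W: first cell '.' (not opp) -> no flip
Dir E: edge -> no flip
Dir SW: opp run (4,6) capped by B -> flip
Dir S: first cell '.' (not opp) -> no flip
Dir SE: edge -> no flip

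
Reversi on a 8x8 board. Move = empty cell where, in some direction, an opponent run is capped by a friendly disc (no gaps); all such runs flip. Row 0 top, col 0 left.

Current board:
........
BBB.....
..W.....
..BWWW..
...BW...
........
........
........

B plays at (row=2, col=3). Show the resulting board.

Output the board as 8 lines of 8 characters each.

Answer: ........
BBB.....
..WB....
..BBWW..
...BW...
........
........
........

Derivation:
Place B at (2,3); scan 8 dirs for brackets.
Dir NW: first cell 'B' (not opp) -> no flip
Dir N: first cell '.' (not opp) -> no flip
Dir NE: first cell '.' (not opp) -> no flip
Dir W: opp run (2,2), next='.' -> no flip
Dir E: first cell '.' (not opp) -> no flip
Dir SW: first cell 'B' (not opp) -> no flip
Dir S: opp run (3,3) capped by B -> flip
Dir SE: opp run (3,4), next='.' -> no flip
All flips: (3,3)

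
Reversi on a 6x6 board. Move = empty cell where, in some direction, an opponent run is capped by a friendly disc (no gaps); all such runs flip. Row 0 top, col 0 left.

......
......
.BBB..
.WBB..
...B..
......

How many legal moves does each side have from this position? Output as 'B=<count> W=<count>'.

Answer: B=3 W=3

Derivation:
-- B to move --
(2,0): no bracket -> illegal
(3,0): flips 1 -> legal
(4,0): flips 1 -> legal
(4,1): flips 1 -> legal
(4,2): no bracket -> illegal
B mobility = 3
-- W to move --
(1,0): no bracket -> illegal
(1,1): flips 1 -> legal
(1,2): no bracket -> illegal
(1,3): flips 1 -> legal
(1,4): no bracket -> illegal
(2,0): no bracket -> illegal
(2,4): no bracket -> illegal
(3,0): no bracket -> illegal
(3,4): flips 2 -> legal
(4,1): no bracket -> illegal
(4,2): no bracket -> illegal
(4,4): no bracket -> illegal
(5,2): no bracket -> illegal
(5,3): no bracket -> illegal
(5,4): no bracket -> illegal
W mobility = 3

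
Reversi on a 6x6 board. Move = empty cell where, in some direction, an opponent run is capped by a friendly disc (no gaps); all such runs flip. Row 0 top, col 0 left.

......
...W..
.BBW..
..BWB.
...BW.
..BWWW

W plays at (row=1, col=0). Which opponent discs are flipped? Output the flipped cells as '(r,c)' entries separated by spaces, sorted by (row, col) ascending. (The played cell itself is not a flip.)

Answer: (2,1) (3,2) (4,3)

Derivation:
Dir NW: edge -> no flip
Dir N: first cell '.' (not opp) -> no flip
Dir NE: first cell '.' (not opp) -> no flip
Dir W: edge -> no flip
Dir E: first cell '.' (not opp) -> no flip
Dir SW: edge -> no flip
Dir S: first cell '.' (not opp) -> no flip
Dir SE: opp run (2,1) (3,2) (4,3) capped by W -> flip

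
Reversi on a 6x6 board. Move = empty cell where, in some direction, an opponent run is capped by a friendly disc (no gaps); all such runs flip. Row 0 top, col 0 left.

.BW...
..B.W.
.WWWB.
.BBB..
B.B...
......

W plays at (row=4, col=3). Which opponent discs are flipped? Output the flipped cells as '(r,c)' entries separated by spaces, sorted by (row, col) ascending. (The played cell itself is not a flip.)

Dir NW: opp run (3,2) capped by W -> flip
Dir N: opp run (3,3) capped by W -> flip
Dir NE: first cell '.' (not opp) -> no flip
Dir W: opp run (4,2), next='.' -> no flip
Dir E: first cell '.' (not opp) -> no flip
Dir SW: first cell '.' (not opp) -> no flip
Dir S: first cell '.' (not opp) -> no flip
Dir SE: first cell '.' (not opp) -> no flip

Answer: (3,2) (3,3)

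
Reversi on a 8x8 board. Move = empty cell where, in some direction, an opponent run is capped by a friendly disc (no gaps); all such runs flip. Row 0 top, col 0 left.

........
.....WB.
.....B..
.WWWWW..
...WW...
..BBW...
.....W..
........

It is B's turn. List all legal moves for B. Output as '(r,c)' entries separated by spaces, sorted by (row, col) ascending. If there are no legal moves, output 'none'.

Answer: (0,5) (1,4) (2,3) (2,6) (4,5) (5,5)

Derivation:
(0,4): no bracket -> illegal
(0,5): flips 1 -> legal
(0,6): no bracket -> illegal
(1,4): flips 1 -> legal
(2,0): no bracket -> illegal
(2,1): no bracket -> illegal
(2,2): no bracket -> illegal
(2,3): flips 2 -> legal
(2,4): no bracket -> illegal
(2,6): flips 2 -> legal
(3,0): no bracket -> illegal
(3,6): no bracket -> illegal
(4,0): no bracket -> illegal
(4,1): no bracket -> illegal
(4,2): no bracket -> illegal
(4,5): flips 1 -> legal
(4,6): no bracket -> illegal
(5,5): flips 1 -> legal
(5,6): no bracket -> illegal
(6,3): no bracket -> illegal
(6,4): no bracket -> illegal
(6,6): no bracket -> illegal
(7,4): no bracket -> illegal
(7,5): no bracket -> illegal
(7,6): no bracket -> illegal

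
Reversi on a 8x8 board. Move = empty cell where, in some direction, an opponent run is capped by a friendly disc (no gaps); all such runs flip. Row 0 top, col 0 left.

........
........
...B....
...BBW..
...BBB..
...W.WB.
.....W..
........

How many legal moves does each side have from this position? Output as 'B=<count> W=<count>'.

Answer: B=9 W=5

Derivation:
-- B to move --
(2,4): no bracket -> illegal
(2,5): flips 1 -> legal
(2,6): flips 1 -> legal
(3,6): flips 1 -> legal
(4,2): no bracket -> illegal
(4,6): no bracket -> illegal
(5,2): no bracket -> illegal
(5,4): flips 1 -> legal
(6,2): flips 1 -> legal
(6,3): flips 1 -> legal
(6,4): no bracket -> illegal
(6,6): flips 1 -> legal
(7,4): flips 1 -> legal
(7,5): flips 2 -> legal
(7,6): no bracket -> illegal
B mobility = 9
-- W to move --
(1,2): no bracket -> illegal
(1,3): flips 3 -> legal
(1,4): no bracket -> illegal
(2,2): flips 2 -> legal
(2,4): no bracket -> illegal
(2,5): no bracket -> illegal
(3,2): flips 2 -> legal
(3,6): no bracket -> illegal
(4,2): no bracket -> illegal
(4,6): no bracket -> illegal
(4,7): flips 1 -> legal
(5,2): no bracket -> illegal
(5,4): no bracket -> illegal
(5,7): flips 1 -> legal
(6,6): no bracket -> illegal
(6,7): no bracket -> illegal
W mobility = 5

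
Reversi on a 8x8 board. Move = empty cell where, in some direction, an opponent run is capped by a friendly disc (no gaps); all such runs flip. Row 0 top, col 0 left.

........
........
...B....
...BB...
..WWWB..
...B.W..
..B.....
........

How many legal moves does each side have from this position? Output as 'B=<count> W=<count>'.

Answer: B=8 W=9

Derivation:
-- B to move --
(3,1): flips 1 -> legal
(3,2): no bracket -> illegal
(3,5): flips 1 -> legal
(4,1): flips 3 -> legal
(4,6): no bracket -> illegal
(5,1): flips 1 -> legal
(5,2): flips 1 -> legal
(5,4): flips 1 -> legal
(5,6): no bracket -> illegal
(6,4): no bracket -> illegal
(6,5): flips 1 -> legal
(6,6): flips 2 -> legal
B mobility = 8
-- W to move --
(1,2): no bracket -> illegal
(1,3): flips 2 -> legal
(1,4): no bracket -> illegal
(2,2): flips 1 -> legal
(2,4): flips 2 -> legal
(2,5): flips 1 -> legal
(3,2): no bracket -> illegal
(3,5): flips 1 -> legal
(3,6): no bracket -> illegal
(4,6): flips 1 -> legal
(5,1): no bracket -> illegal
(5,2): no bracket -> illegal
(5,4): no bracket -> illegal
(5,6): no bracket -> illegal
(6,1): no bracket -> illegal
(6,3): flips 1 -> legal
(6,4): flips 1 -> legal
(7,1): flips 2 -> legal
(7,2): no bracket -> illegal
(7,3): no bracket -> illegal
W mobility = 9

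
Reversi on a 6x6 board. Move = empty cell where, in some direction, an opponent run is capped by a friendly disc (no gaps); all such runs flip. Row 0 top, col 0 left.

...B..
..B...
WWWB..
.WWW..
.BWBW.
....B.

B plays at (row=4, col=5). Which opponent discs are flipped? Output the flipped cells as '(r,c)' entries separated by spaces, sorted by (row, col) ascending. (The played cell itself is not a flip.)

Answer: (4,4)

Derivation:
Dir NW: first cell '.' (not opp) -> no flip
Dir N: first cell '.' (not opp) -> no flip
Dir NE: edge -> no flip
Dir W: opp run (4,4) capped by B -> flip
Dir E: edge -> no flip
Dir SW: first cell 'B' (not opp) -> no flip
Dir S: first cell '.' (not opp) -> no flip
Dir SE: edge -> no flip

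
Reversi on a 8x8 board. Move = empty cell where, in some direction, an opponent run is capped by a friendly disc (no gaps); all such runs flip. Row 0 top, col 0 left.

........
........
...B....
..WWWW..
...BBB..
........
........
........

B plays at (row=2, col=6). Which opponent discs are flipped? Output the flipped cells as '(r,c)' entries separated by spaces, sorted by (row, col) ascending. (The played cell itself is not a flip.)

Answer: (3,5)

Derivation:
Dir NW: first cell '.' (not opp) -> no flip
Dir N: first cell '.' (not opp) -> no flip
Dir NE: first cell '.' (not opp) -> no flip
Dir W: first cell '.' (not opp) -> no flip
Dir E: first cell '.' (not opp) -> no flip
Dir SW: opp run (3,5) capped by B -> flip
Dir S: first cell '.' (not opp) -> no flip
Dir SE: first cell '.' (not opp) -> no flip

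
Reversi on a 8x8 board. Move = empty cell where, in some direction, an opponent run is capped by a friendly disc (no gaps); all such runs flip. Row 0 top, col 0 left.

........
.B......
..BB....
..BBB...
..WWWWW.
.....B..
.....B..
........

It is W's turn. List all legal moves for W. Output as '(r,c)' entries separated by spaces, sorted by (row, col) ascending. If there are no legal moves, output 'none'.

Answer: (0,0) (1,2) (1,3) (2,1) (2,4) (2,5) (6,4) (6,6) (7,5)

Derivation:
(0,0): flips 3 -> legal
(0,1): no bracket -> illegal
(0,2): no bracket -> illegal
(1,0): no bracket -> illegal
(1,2): flips 4 -> legal
(1,3): flips 2 -> legal
(1,4): no bracket -> illegal
(2,0): no bracket -> illegal
(2,1): flips 1 -> legal
(2,4): flips 2 -> legal
(2,5): flips 1 -> legal
(3,1): no bracket -> illegal
(3,5): no bracket -> illegal
(4,1): no bracket -> illegal
(5,4): no bracket -> illegal
(5,6): no bracket -> illegal
(6,4): flips 1 -> legal
(6,6): flips 1 -> legal
(7,4): no bracket -> illegal
(7,5): flips 2 -> legal
(7,6): no bracket -> illegal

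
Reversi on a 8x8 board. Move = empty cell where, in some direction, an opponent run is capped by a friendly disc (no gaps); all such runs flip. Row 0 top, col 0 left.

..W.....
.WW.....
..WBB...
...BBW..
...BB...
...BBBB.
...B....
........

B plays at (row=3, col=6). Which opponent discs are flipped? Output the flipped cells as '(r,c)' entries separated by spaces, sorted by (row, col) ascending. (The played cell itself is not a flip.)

Dir NW: first cell '.' (not opp) -> no flip
Dir N: first cell '.' (not opp) -> no flip
Dir NE: first cell '.' (not opp) -> no flip
Dir W: opp run (3,5) capped by B -> flip
Dir E: first cell '.' (not opp) -> no flip
Dir SW: first cell '.' (not opp) -> no flip
Dir S: first cell '.' (not opp) -> no flip
Dir SE: first cell '.' (not opp) -> no flip

Answer: (3,5)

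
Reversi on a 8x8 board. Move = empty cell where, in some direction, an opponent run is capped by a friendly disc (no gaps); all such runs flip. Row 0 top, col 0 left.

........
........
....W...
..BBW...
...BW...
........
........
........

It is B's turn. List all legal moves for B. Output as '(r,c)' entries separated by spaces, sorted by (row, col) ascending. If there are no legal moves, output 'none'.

Answer: (1,5) (2,5) (3,5) (4,5) (5,5)

Derivation:
(1,3): no bracket -> illegal
(1,4): no bracket -> illegal
(1,5): flips 1 -> legal
(2,3): no bracket -> illegal
(2,5): flips 1 -> legal
(3,5): flips 1 -> legal
(4,5): flips 1 -> legal
(5,3): no bracket -> illegal
(5,4): no bracket -> illegal
(5,5): flips 1 -> legal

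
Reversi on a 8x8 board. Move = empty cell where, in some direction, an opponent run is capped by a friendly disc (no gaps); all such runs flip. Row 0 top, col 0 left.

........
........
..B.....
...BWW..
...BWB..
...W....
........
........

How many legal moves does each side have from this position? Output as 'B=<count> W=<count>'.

Answer: B=5 W=8

Derivation:
-- B to move --
(2,3): flips 1 -> legal
(2,4): no bracket -> illegal
(2,5): flips 2 -> legal
(2,6): no bracket -> illegal
(3,6): flips 2 -> legal
(4,2): no bracket -> illegal
(4,6): no bracket -> illegal
(5,2): no bracket -> illegal
(5,4): no bracket -> illegal
(5,5): flips 1 -> legal
(6,2): no bracket -> illegal
(6,3): flips 1 -> legal
(6,4): no bracket -> illegal
B mobility = 5
-- W to move --
(1,1): flips 2 -> legal
(1,2): no bracket -> illegal
(1,3): no bracket -> illegal
(2,1): no bracket -> illegal
(2,3): flips 2 -> legal
(2,4): no bracket -> illegal
(3,1): no bracket -> illegal
(3,2): flips 1 -> legal
(3,6): no bracket -> illegal
(4,2): flips 1 -> legal
(4,6): flips 1 -> legal
(5,2): flips 1 -> legal
(5,4): no bracket -> illegal
(5,5): flips 1 -> legal
(5,6): flips 1 -> legal
W mobility = 8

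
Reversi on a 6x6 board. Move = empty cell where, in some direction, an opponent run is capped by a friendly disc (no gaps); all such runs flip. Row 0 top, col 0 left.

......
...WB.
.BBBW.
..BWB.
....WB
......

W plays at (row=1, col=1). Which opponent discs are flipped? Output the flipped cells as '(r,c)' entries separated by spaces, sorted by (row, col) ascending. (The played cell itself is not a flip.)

Answer: (2,2)

Derivation:
Dir NW: first cell '.' (not opp) -> no flip
Dir N: first cell '.' (not opp) -> no flip
Dir NE: first cell '.' (not opp) -> no flip
Dir W: first cell '.' (not opp) -> no flip
Dir E: first cell '.' (not opp) -> no flip
Dir SW: first cell '.' (not opp) -> no flip
Dir S: opp run (2,1), next='.' -> no flip
Dir SE: opp run (2,2) capped by W -> flip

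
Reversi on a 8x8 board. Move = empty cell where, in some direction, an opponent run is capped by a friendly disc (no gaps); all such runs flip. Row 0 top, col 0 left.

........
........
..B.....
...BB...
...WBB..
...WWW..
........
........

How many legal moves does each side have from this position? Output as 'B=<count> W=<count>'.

-- B to move --
(3,2): no bracket -> illegal
(4,2): flips 1 -> legal
(4,6): no bracket -> illegal
(5,2): flips 1 -> legal
(5,6): no bracket -> illegal
(6,2): flips 1 -> legal
(6,3): flips 3 -> legal
(6,4): flips 1 -> legal
(6,5): flips 1 -> legal
(6,6): flips 1 -> legal
B mobility = 7
-- W to move --
(1,1): flips 3 -> legal
(1,2): no bracket -> illegal
(1,3): no bracket -> illegal
(2,1): no bracket -> illegal
(2,3): flips 1 -> legal
(2,4): flips 2 -> legal
(2,5): flips 1 -> legal
(3,1): no bracket -> illegal
(3,2): no bracket -> illegal
(3,5): flips 2 -> legal
(3,6): flips 1 -> legal
(4,2): no bracket -> illegal
(4,6): flips 2 -> legal
(5,6): no bracket -> illegal
W mobility = 7

Answer: B=7 W=7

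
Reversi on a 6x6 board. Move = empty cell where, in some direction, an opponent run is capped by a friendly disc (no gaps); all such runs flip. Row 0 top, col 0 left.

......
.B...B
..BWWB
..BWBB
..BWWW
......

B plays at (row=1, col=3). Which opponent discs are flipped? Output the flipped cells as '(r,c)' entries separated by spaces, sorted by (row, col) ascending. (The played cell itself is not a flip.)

Dir NW: first cell '.' (not opp) -> no flip
Dir N: first cell '.' (not opp) -> no flip
Dir NE: first cell '.' (not opp) -> no flip
Dir W: first cell '.' (not opp) -> no flip
Dir E: first cell '.' (not opp) -> no flip
Dir SW: first cell 'B' (not opp) -> no flip
Dir S: opp run (2,3) (3,3) (4,3), next='.' -> no flip
Dir SE: opp run (2,4) capped by B -> flip

Answer: (2,4)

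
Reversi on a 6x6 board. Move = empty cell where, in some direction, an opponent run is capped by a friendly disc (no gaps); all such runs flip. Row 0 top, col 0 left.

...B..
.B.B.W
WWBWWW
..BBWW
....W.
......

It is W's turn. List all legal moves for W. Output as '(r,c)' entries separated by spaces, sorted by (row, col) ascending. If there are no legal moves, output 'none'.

Answer: (0,0) (0,1) (0,2) (3,1) (4,1) (4,2) (4,3)

Derivation:
(0,0): flips 3 -> legal
(0,1): flips 1 -> legal
(0,2): flips 2 -> legal
(0,4): no bracket -> illegal
(1,0): no bracket -> illegal
(1,2): no bracket -> illegal
(1,4): no bracket -> illegal
(3,1): flips 2 -> legal
(4,1): flips 1 -> legal
(4,2): flips 1 -> legal
(4,3): flips 2 -> legal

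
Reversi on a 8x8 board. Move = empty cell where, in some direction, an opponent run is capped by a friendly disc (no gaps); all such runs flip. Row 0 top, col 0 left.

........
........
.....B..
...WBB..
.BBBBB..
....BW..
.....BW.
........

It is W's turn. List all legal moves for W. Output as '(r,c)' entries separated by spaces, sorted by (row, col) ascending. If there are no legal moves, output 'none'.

Answer: (1,5) (3,6) (5,1) (5,3) (6,4) (7,5)

Derivation:
(1,4): no bracket -> illegal
(1,5): flips 3 -> legal
(1,6): no bracket -> illegal
(2,3): no bracket -> illegal
(2,4): no bracket -> illegal
(2,6): no bracket -> illegal
(3,0): no bracket -> illegal
(3,1): no bracket -> illegal
(3,2): no bracket -> illegal
(3,6): flips 2 -> legal
(4,0): no bracket -> illegal
(4,6): no bracket -> illegal
(5,0): no bracket -> illegal
(5,1): flips 1 -> legal
(5,2): no bracket -> illegal
(5,3): flips 2 -> legal
(5,6): no bracket -> illegal
(6,3): no bracket -> illegal
(6,4): flips 1 -> legal
(7,4): no bracket -> illegal
(7,5): flips 1 -> legal
(7,6): no bracket -> illegal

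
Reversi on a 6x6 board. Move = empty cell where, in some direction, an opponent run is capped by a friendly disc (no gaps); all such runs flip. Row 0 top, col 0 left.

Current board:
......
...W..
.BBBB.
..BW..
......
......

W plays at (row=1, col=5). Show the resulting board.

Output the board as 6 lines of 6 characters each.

Answer: ......
...W.W
.BBBW.
..BW..
......
......

Derivation:
Place W at (1,5); scan 8 dirs for brackets.
Dir NW: first cell '.' (not opp) -> no flip
Dir N: first cell '.' (not opp) -> no flip
Dir NE: edge -> no flip
Dir W: first cell '.' (not opp) -> no flip
Dir E: edge -> no flip
Dir SW: opp run (2,4) capped by W -> flip
Dir S: first cell '.' (not opp) -> no flip
Dir SE: edge -> no flip
All flips: (2,4)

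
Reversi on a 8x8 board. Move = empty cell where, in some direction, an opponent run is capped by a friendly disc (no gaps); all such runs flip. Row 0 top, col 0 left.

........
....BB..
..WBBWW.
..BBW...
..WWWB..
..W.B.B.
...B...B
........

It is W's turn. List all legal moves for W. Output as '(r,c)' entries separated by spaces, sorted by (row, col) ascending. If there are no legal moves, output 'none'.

(0,3): flips 1 -> legal
(0,4): flips 3 -> legal
(0,5): flips 1 -> legal
(0,6): flips 3 -> legal
(1,2): flips 1 -> legal
(1,3): flips 2 -> legal
(1,6): no bracket -> illegal
(2,1): flips 1 -> legal
(3,1): flips 2 -> legal
(3,5): no bracket -> illegal
(3,6): no bracket -> illegal
(4,1): no bracket -> illegal
(4,6): flips 1 -> legal
(4,7): no bracket -> illegal
(5,3): no bracket -> illegal
(5,5): no bracket -> illegal
(5,7): no bracket -> illegal
(6,2): no bracket -> illegal
(6,4): flips 1 -> legal
(6,5): flips 1 -> legal
(6,6): no bracket -> illegal
(7,2): no bracket -> illegal
(7,3): no bracket -> illegal
(7,4): flips 1 -> legal
(7,6): no bracket -> illegal
(7,7): no bracket -> illegal

Answer: (0,3) (0,4) (0,5) (0,6) (1,2) (1,3) (2,1) (3,1) (4,6) (6,4) (6,5) (7,4)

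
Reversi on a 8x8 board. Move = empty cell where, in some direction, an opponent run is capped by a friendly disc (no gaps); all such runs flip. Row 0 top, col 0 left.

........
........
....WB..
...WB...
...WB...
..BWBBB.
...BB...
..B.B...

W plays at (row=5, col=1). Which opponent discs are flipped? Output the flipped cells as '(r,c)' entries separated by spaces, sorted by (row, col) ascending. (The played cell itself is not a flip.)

Answer: (5,2)

Derivation:
Dir NW: first cell '.' (not opp) -> no flip
Dir N: first cell '.' (not opp) -> no flip
Dir NE: first cell '.' (not opp) -> no flip
Dir W: first cell '.' (not opp) -> no flip
Dir E: opp run (5,2) capped by W -> flip
Dir SW: first cell '.' (not opp) -> no flip
Dir S: first cell '.' (not opp) -> no flip
Dir SE: first cell '.' (not opp) -> no flip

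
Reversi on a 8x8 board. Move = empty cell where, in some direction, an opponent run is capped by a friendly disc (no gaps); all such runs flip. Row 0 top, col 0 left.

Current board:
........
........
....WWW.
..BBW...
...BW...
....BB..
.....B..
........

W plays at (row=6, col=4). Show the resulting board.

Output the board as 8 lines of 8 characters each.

Answer: ........
........
....WWW.
..BBW...
...BW...
....WB..
....WB..
........

Derivation:
Place W at (6,4); scan 8 dirs for brackets.
Dir NW: first cell '.' (not opp) -> no flip
Dir N: opp run (5,4) capped by W -> flip
Dir NE: opp run (5,5), next='.' -> no flip
Dir W: first cell '.' (not opp) -> no flip
Dir E: opp run (6,5), next='.' -> no flip
Dir SW: first cell '.' (not opp) -> no flip
Dir S: first cell '.' (not opp) -> no flip
Dir SE: first cell '.' (not opp) -> no flip
All flips: (5,4)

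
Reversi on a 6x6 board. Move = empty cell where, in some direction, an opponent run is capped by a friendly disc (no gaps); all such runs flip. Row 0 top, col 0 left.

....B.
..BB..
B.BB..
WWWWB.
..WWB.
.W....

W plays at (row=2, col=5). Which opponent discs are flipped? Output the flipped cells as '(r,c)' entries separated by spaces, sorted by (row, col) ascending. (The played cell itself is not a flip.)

Dir NW: first cell '.' (not opp) -> no flip
Dir N: first cell '.' (not opp) -> no flip
Dir NE: edge -> no flip
Dir W: first cell '.' (not opp) -> no flip
Dir E: edge -> no flip
Dir SW: opp run (3,4) capped by W -> flip
Dir S: first cell '.' (not opp) -> no flip
Dir SE: edge -> no flip

Answer: (3,4)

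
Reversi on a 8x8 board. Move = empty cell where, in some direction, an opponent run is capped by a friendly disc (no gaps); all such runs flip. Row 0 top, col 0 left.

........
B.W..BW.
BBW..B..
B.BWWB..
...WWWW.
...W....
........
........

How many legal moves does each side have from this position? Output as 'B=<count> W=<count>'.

-- B to move --
(0,1): no bracket -> illegal
(0,2): flips 2 -> legal
(0,3): flips 1 -> legal
(0,5): no bracket -> illegal
(0,6): no bracket -> illegal
(0,7): flips 1 -> legal
(1,1): no bracket -> illegal
(1,3): no bracket -> illegal
(1,7): flips 1 -> legal
(2,3): flips 1 -> legal
(2,4): no bracket -> illegal
(2,6): no bracket -> illegal
(2,7): no bracket -> illegal
(3,1): no bracket -> illegal
(3,6): no bracket -> illegal
(3,7): no bracket -> illegal
(4,2): no bracket -> illegal
(4,7): no bracket -> illegal
(5,2): flips 2 -> legal
(5,4): flips 1 -> legal
(5,5): flips 1 -> legal
(5,6): no bracket -> illegal
(5,7): flips 1 -> legal
(6,2): flips 2 -> legal
(6,3): no bracket -> illegal
(6,4): no bracket -> illegal
B mobility = 10
-- W to move --
(0,0): no bracket -> illegal
(0,1): no bracket -> illegal
(0,4): no bracket -> illegal
(0,5): flips 3 -> legal
(0,6): no bracket -> illegal
(1,1): no bracket -> illegal
(1,4): flips 1 -> legal
(2,3): no bracket -> illegal
(2,4): flips 1 -> legal
(2,6): flips 1 -> legal
(3,1): flips 1 -> legal
(3,6): flips 1 -> legal
(4,0): no bracket -> illegal
(4,1): no bracket -> illegal
(4,2): flips 1 -> legal
W mobility = 7

Answer: B=10 W=7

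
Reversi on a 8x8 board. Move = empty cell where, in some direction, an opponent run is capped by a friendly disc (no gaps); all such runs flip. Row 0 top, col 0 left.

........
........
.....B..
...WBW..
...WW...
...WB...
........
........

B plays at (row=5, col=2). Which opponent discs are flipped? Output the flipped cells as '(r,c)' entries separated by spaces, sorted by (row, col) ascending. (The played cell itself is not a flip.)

Answer: (4,3) (5,3)

Derivation:
Dir NW: first cell '.' (not opp) -> no flip
Dir N: first cell '.' (not opp) -> no flip
Dir NE: opp run (4,3) capped by B -> flip
Dir W: first cell '.' (not opp) -> no flip
Dir E: opp run (5,3) capped by B -> flip
Dir SW: first cell '.' (not opp) -> no flip
Dir S: first cell '.' (not opp) -> no flip
Dir SE: first cell '.' (not opp) -> no flip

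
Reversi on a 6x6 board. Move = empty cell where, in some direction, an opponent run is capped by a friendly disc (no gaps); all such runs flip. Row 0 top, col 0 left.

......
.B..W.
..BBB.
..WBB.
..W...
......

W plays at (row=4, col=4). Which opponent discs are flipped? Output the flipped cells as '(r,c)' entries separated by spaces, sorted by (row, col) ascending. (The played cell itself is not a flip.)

Dir NW: opp run (3,3) (2,2) (1,1), next='.' -> no flip
Dir N: opp run (3,4) (2,4) capped by W -> flip
Dir NE: first cell '.' (not opp) -> no flip
Dir W: first cell '.' (not opp) -> no flip
Dir E: first cell '.' (not opp) -> no flip
Dir SW: first cell '.' (not opp) -> no flip
Dir S: first cell '.' (not opp) -> no flip
Dir SE: first cell '.' (not opp) -> no flip

Answer: (2,4) (3,4)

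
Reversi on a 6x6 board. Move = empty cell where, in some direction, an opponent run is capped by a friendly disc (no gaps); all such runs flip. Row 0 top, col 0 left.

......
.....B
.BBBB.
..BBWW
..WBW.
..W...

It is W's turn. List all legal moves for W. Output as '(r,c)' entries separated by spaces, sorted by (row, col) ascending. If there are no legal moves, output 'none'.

(0,4): no bracket -> illegal
(0,5): no bracket -> illegal
(1,0): no bracket -> illegal
(1,1): flips 2 -> legal
(1,2): flips 3 -> legal
(1,3): flips 1 -> legal
(1,4): flips 1 -> legal
(2,0): no bracket -> illegal
(2,5): no bracket -> illegal
(3,0): no bracket -> illegal
(3,1): flips 2 -> legal
(4,1): no bracket -> illegal
(5,3): no bracket -> illegal
(5,4): no bracket -> illegal

Answer: (1,1) (1,2) (1,3) (1,4) (3,1)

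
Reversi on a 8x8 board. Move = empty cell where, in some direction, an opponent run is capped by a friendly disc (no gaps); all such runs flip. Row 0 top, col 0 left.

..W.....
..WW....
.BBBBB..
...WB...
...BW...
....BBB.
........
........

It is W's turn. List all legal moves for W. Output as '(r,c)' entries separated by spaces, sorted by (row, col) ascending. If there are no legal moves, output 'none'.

(1,0): no bracket -> illegal
(1,1): flips 1 -> legal
(1,4): flips 2 -> legal
(1,5): flips 1 -> legal
(1,6): no bracket -> illegal
(2,0): no bracket -> illegal
(2,6): no bracket -> illegal
(3,0): flips 1 -> legal
(3,1): flips 1 -> legal
(3,2): flips 1 -> legal
(3,5): flips 2 -> legal
(3,6): no bracket -> illegal
(4,2): flips 1 -> legal
(4,5): flips 2 -> legal
(4,6): no bracket -> illegal
(4,7): no bracket -> illegal
(5,2): no bracket -> illegal
(5,3): flips 1 -> legal
(5,7): no bracket -> illegal
(6,3): no bracket -> illegal
(6,4): flips 1 -> legal
(6,5): no bracket -> illegal
(6,6): flips 1 -> legal
(6,7): no bracket -> illegal

Answer: (1,1) (1,4) (1,5) (3,0) (3,1) (3,2) (3,5) (4,2) (4,5) (5,3) (6,4) (6,6)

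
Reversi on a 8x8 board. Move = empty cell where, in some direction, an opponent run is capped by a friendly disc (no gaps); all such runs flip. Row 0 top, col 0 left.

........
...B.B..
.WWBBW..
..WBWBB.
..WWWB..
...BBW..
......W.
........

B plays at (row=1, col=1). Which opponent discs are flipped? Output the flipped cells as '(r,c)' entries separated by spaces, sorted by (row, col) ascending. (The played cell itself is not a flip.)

Answer: (2,2)

Derivation:
Dir NW: first cell '.' (not opp) -> no flip
Dir N: first cell '.' (not opp) -> no flip
Dir NE: first cell '.' (not opp) -> no flip
Dir W: first cell '.' (not opp) -> no flip
Dir E: first cell '.' (not opp) -> no flip
Dir SW: first cell '.' (not opp) -> no flip
Dir S: opp run (2,1), next='.' -> no flip
Dir SE: opp run (2,2) capped by B -> flip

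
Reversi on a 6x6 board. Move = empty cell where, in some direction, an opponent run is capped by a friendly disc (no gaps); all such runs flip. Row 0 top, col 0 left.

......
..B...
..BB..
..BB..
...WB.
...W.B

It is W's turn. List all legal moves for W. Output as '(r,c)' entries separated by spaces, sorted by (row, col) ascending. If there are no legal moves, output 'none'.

Answer: (1,3) (2,1) (3,5) (4,5)

Derivation:
(0,1): no bracket -> illegal
(0,2): no bracket -> illegal
(0,3): no bracket -> illegal
(1,1): no bracket -> illegal
(1,3): flips 2 -> legal
(1,4): no bracket -> illegal
(2,1): flips 1 -> legal
(2,4): no bracket -> illegal
(3,1): no bracket -> illegal
(3,4): no bracket -> illegal
(3,5): flips 1 -> legal
(4,1): no bracket -> illegal
(4,2): no bracket -> illegal
(4,5): flips 1 -> legal
(5,4): no bracket -> illegal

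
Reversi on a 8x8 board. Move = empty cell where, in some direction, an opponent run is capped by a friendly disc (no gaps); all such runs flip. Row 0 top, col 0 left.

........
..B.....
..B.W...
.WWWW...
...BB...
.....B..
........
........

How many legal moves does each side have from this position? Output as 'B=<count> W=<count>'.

-- B to move --
(1,3): no bracket -> illegal
(1,4): flips 2 -> legal
(1,5): no bracket -> illegal
(2,0): no bracket -> illegal
(2,1): flips 1 -> legal
(2,3): flips 1 -> legal
(2,5): flips 1 -> legal
(3,0): no bracket -> illegal
(3,5): no bracket -> illegal
(4,0): flips 1 -> legal
(4,1): no bracket -> illegal
(4,2): flips 1 -> legal
(4,5): no bracket -> illegal
B mobility = 6
-- W to move --
(0,1): no bracket -> illegal
(0,2): flips 2 -> legal
(0,3): no bracket -> illegal
(1,1): flips 1 -> legal
(1,3): flips 1 -> legal
(2,1): no bracket -> illegal
(2,3): no bracket -> illegal
(3,5): no bracket -> illegal
(4,2): no bracket -> illegal
(4,5): no bracket -> illegal
(4,6): no bracket -> illegal
(5,2): flips 1 -> legal
(5,3): flips 1 -> legal
(5,4): flips 2 -> legal
(5,6): no bracket -> illegal
(6,4): no bracket -> illegal
(6,5): no bracket -> illegal
(6,6): flips 2 -> legal
W mobility = 7

Answer: B=6 W=7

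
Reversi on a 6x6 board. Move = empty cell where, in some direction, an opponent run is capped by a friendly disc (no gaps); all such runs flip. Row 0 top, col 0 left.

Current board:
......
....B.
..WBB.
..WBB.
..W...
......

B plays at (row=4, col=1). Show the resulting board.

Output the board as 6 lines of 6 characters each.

Answer: ......
....B.
..WBB.
..BBB.
.BW...
......

Derivation:
Place B at (4,1); scan 8 dirs for brackets.
Dir NW: first cell '.' (not opp) -> no flip
Dir N: first cell '.' (not opp) -> no flip
Dir NE: opp run (3,2) capped by B -> flip
Dir W: first cell '.' (not opp) -> no flip
Dir E: opp run (4,2), next='.' -> no flip
Dir SW: first cell '.' (not opp) -> no flip
Dir S: first cell '.' (not opp) -> no flip
Dir SE: first cell '.' (not opp) -> no flip
All flips: (3,2)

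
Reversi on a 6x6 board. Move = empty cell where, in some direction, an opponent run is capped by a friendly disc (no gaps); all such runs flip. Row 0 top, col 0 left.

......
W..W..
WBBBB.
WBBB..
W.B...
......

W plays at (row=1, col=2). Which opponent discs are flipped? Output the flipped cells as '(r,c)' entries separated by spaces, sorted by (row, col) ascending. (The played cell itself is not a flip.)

Dir NW: first cell '.' (not opp) -> no flip
Dir N: first cell '.' (not opp) -> no flip
Dir NE: first cell '.' (not opp) -> no flip
Dir W: first cell '.' (not opp) -> no flip
Dir E: first cell 'W' (not opp) -> no flip
Dir SW: opp run (2,1) capped by W -> flip
Dir S: opp run (2,2) (3,2) (4,2), next='.' -> no flip
Dir SE: opp run (2,3), next='.' -> no flip

Answer: (2,1)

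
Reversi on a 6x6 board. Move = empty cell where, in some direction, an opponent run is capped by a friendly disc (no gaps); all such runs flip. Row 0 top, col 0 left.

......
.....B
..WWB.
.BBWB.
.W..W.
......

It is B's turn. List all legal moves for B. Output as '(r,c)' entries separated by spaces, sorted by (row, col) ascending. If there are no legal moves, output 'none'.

(1,1): no bracket -> illegal
(1,2): flips 2 -> legal
(1,3): flips 1 -> legal
(1,4): flips 1 -> legal
(2,1): flips 2 -> legal
(3,0): no bracket -> illegal
(3,5): no bracket -> illegal
(4,0): no bracket -> illegal
(4,2): flips 1 -> legal
(4,3): no bracket -> illegal
(4,5): no bracket -> illegal
(5,0): flips 1 -> legal
(5,1): flips 1 -> legal
(5,2): no bracket -> illegal
(5,3): no bracket -> illegal
(5,4): flips 1 -> legal
(5,5): no bracket -> illegal

Answer: (1,2) (1,3) (1,4) (2,1) (4,2) (5,0) (5,1) (5,4)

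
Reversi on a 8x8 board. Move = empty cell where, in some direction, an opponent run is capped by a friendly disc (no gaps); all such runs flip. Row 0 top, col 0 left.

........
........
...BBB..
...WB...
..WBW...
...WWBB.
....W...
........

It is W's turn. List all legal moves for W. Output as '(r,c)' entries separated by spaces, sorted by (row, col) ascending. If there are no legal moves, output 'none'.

Answer: (1,3) (1,4) (1,5) (3,2) (3,5) (4,6) (5,7) (6,6)

Derivation:
(1,2): no bracket -> illegal
(1,3): flips 1 -> legal
(1,4): flips 2 -> legal
(1,5): flips 1 -> legal
(1,6): no bracket -> illegal
(2,2): no bracket -> illegal
(2,6): no bracket -> illegal
(3,2): flips 1 -> legal
(3,5): flips 1 -> legal
(3,6): no bracket -> illegal
(4,5): no bracket -> illegal
(4,6): flips 1 -> legal
(4,7): no bracket -> illegal
(5,2): no bracket -> illegal
(5,7): flips 2 -> legal
(6,5): no bracket -> illegal
(6,6): flips 1 -> legal
(6,7): no bracket -> illegal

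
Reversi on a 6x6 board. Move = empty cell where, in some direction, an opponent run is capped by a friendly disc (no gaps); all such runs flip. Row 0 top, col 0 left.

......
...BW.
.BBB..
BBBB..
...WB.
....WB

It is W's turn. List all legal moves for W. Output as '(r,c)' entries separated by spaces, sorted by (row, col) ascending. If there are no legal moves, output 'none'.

Answer: (0,3) (1,0) (1,2) (3,4) (4,1) (4,5)

Derivation:
(0,2): no bracket -> illegal
(0,3): flips 3 -> legal
(0,4): no bracket -> illegal
(1,0): flips 2 -> legal
(1,1): no bracket -> illegal
(1,2): flips 1 -> legal
(2,0): no bracket -> illegal
(2,4): no bracket -> illegal
(3,4): flips 1 -> legal
(3,5): no bracket -> illegal
(4,0): no bracket -> illegal
(4,1): flips 2 -> legal
(4,2): no bracket -> illegal
(4,5): flips 1 -> legal
(5,3): no bracket -> illegal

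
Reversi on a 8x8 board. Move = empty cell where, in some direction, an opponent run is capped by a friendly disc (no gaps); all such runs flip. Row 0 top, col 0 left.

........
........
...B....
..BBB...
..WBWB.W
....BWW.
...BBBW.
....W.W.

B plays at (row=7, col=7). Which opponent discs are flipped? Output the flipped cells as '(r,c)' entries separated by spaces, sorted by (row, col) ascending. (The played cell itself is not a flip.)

Dir NW: opp run (6,6) (5,5) (4,4) capped by B -> flip
Dir N: first cell '.' (not opp) -> no flip
Dir NE: edge -> no flip
Dir W: opp run (7,6), next='.' -> no flip
Dir E: edge -> no flip
Dir SW: edge -> no flip
Dir S: edge -> no flip
Dir SE: edge -> no flip

Answer: (4,4) (5,5) (6,6)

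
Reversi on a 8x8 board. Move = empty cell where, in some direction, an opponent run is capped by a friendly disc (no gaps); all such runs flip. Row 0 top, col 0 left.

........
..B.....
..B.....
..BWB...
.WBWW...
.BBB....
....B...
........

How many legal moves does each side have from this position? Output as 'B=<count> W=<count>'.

Answer: B=10 W=11

Derivation:
-- B to move --
(2,3): flips 2 -> legal
(2,4): flips 1 -> legal
(3,0): flips 1 -> legal
(3,1): flips 1 -> legal
(3,5): flips 1 -> legal
(4,0): flips 1 -> legal
(4,5): flips 2 -> legal
(5,0): flips 1 -> legal
(5,4): flips 2 -> legal
(5,5): flips 2 -> legal
B mobility = 10
-- W to move --
(0,1): no bracket -> illegal
(0,2): no bracket -> illegal
(0,3): no bracket -> illegal
(1,1): flips 1 -> legal
(1,3): no bracket -> illegal
(2,1): flips 1 -> legal
(2,3): flips 1 -> legal
(2,4): flips 1 -> legal
(2,5): flips 1 -> legal
(3,1): flips 1 -> legal
(3,5): flips 1 -> legal
(4,0): no bracket -> illegal
(4,5): no bracket -> illegal
(5,0): no bracket -> illegal
(5,4): no bracket -> illegal
(5,5): no bracket -> illegal
(6,0): flips 2 -> legal
(6,1): flips 2 -> legal
(6,2): flips 1 -> legal
(6,3): flips 2 -> legal
(6,5): no bracket -> illegal
(7,3): no bracket -> illegal
(7,4): no bracket -> illegal
(7,5): no bracket -> illegal
W mobility = 11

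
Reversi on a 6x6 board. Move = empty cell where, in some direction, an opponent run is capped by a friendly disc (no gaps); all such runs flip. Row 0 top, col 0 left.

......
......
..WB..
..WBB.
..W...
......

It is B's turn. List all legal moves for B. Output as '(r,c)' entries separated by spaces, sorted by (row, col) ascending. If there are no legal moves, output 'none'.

Answer: (1,1) (2,1) (3,1) (4,1) (5,1)

Derivation:
(1,1): flips 1 -> legal
(1,2): no bracket -> illegal
(1,3): no bracket -> illegal
(2,1): flips 1 -> legal
(3,1): flips 1 -> legal
(4,1): flips 1 -> legal
(4,3): no bracket -> illegal
(5,1): flips 1 -> legal
(5,2): no bracket -> illegal
(5,3): no bracket -> illegal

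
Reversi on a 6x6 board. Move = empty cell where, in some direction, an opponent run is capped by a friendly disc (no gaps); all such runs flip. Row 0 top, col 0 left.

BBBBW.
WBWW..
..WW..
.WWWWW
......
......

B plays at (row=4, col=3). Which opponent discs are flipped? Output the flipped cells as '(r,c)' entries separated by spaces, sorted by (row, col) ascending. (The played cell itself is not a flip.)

Dir NW: opp run (3,2), next='.' -> no flip
Dir N: opp run (3,3) (2,3) (1,3) capped by B -> flip
Dir NE: opp run (3,4), next='.' -> no flip
Dir W: first cell '.' (not opp) -> no flip
Dir E: first cell '.' (not opp) -> no flip
Dir SW: first cell '.' (not opp) -> no flip
Dir S: first cell '.' (not opp) -> no flip
Dir SE: first cell '.' (not opp) -> no flip

Answer: (1,3) (2,3) (3,3)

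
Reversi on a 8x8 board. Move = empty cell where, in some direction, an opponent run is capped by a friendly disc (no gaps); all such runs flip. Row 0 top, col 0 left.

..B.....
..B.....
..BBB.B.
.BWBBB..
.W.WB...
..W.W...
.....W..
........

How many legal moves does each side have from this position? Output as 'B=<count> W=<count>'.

Answer: B=6 W=7

Derivation:
-- B to move --
(2,1): no bracket -> illegal
(3,0): no bracket -> illegal
(4,0): no bracket -> illegal
(4,2): flips 2 -> legal
(4,5): no bracket -> illegal
(5,0): flips 2 -> legal
(5,1): flips 1 -> legal
(5,3): flips 1 -> legal
(5,5): no bracket -> illegal
(5,6): no bracket -> illegal
(6,1): flips 2 -> legal
(6,2): no bracket -> illegal
(6,3): no bracket -> illegal
(6,4): flips 1 -> legal
(6,6): no bracket -> illegal
(7,4): no bracket -> illegal
(7,5): no bracket -> illegal
(7,6): no bracket -> illegal
B mobility = 6
-- W to move --
(0,1): no bracket -> illegal
(0,3): no bracket -> illegal
(1,1): no bracket -> illegal
(1,3): flips 2 -> legal
(1,4): flips 4 -> legal
(1,5): no bracket -> illegal
(1,6): no bracket -> illegal
(1,7): no bracket -> illegal
(2,0): no bracket -> illegal
(2,1): flips 1 -> legal
(2,5): flips 1 -> legal
(2,7): no bracket -> illegal
(3,0): flips 1 -> legal
(3,6): flips 3 -> legal
(3,7): no bracket -> illegal
(4,0): no bracket -> illegal
(4,2): no bracket -> illegal
(4,5): flips 1 -> legal
(4,6): no bracket -> illegal
(5,3): no bracket -> illegal
(5,5): no bracket -> illegal
W mobility = 7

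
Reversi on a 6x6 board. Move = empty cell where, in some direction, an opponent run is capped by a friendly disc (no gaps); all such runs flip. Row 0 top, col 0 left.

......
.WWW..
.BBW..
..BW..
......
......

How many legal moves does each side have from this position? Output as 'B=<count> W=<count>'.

-- B to move --
(0,0): flips 1 -> legal
(0,1): flips 1 -> legal
(0,2): flips 1 -> legal
(0,3): flips 1 -> legal
(0,4): flips 1 -> legal
(1,0): no bracket -> illegal
(1,4): flips 1 -> legal
(2,0): no bracket -> illegal
(2,4): flips 1 -> legal
(3,4): flips 1 -> legal
(4,2): no bracket -> illegal
(4,3): no bracket -> illegal
(4,4): flips 1 -> legal
B mobility = 9
-- W to move --
(1,0): no bracket -> illegal
(2,0): flips 2 -> legal
(3,0): flips 1 -> legal
(3,1): flips 3 -> legal
(4,1): flips 1 -> legal
(4,2): flips 2 -> legal
(4,3): no bracket -> illegal
W mobility = 5

Answer: B=9 W=5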